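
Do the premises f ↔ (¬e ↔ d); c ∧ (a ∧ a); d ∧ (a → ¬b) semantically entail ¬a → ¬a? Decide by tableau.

Yes

Initial set: {(f ↔ (¬e ↔ d)); (c ∧ (a ∧ a)); (d ∧ (a → ¬b)); ¬(¬a → ¬a)}.
(c ∧ (a ∧ a)): α-rule — add c, (a ∧ a).
(d ∧ (a → ¬b)): α-rule — add d, (a → ¬b).
¬(¬a → ¬a): α-rule — add ¬a, ¬¬a.
× closes — contains both a and ¬a.
All 1 branch closes.
Every branch closed, so the premises entail the conclusion.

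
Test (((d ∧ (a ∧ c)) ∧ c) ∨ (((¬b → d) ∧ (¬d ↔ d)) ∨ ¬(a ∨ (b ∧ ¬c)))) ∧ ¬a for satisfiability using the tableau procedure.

Initial set: {((((d ∧ (a ∧ c)) ∧ c) ∨ (((¬b → d) ∧ (¬d ↔ d)) ∨ ¬(a ∨ (b ∧ ¬c)))) ∧ ¬a)}.
((((d ∧ (a ∧ c)) ∧ c) ∨ (((¬b → d) ∧ (¬d ↔ d)) ∨ ¬(a ∨ (b ∧ ¬c)))) ∧ ¬a): α-rule — add (((d ∧ (a ∧ c)) ∧ c) ∨ (((¬b → d) ∧ (¬d ↔ d)) ∨ ¬(a ∨ (b ∧ ¬c)))), ¬a.
(((d ∧ (a ∧ c)) ∧ c) ∨ (((¬b → d) ∧ (¬d ↔ d)) ∨ ¬(a ∨ (b ∧ ¬c)))): β-rule — branch into ((d ∧ (a ∧ c)) ∧ c)  //  (((¬b → d) ∧ (¬d ↔ d)) ∨ ¬(a ∨ (b ∧ ¬c))).
  branch 1 (add ((d ∧ (a ∧ c)) ∧ c)):
    ((d ∧ (a ∧ c)) ∧ c): α-rule — add (d ∧ (a ∧ c)), c.
    (d ∧ (a ∧ c)): α-rule — add d, (a ∧ c).
    (a ∧ c): α-rule — add a, c.
    × closes — contains both a and ¬a.
  branch 2 (add (((¬b → d) ∧ (¬d ↔ d)) ∨ ¬(a ∨ (b ∧ ¬c)))):
    (((¬b → d) ∧ (¬d ↔ d)) ∨ ¬(a ∨ (b ∧ ¬c))): β-rule — branch into ((¬b → d) ∧ (¬d ↔ d))  //  ¬(a ∨ (b ∧ ¬c)).
      branch 2.1 (add ((¬b → d) ∧ (¬d ↔ d))):
        ((¬b → d) ∧ (¬d ↔ d)): α-rule — add (¬b → d), (¬d ↔ d).
        (¬b → d): β-rule — branch into ¬¬b  //  d.
          branch 2.1.1 (add ¬¬b):
            (¬d ↔ d): β-rule — branch into ¬d, d  //  ¬¬d, ¬d.
              branch 2.1.1.1 (add ¬d, d):
                × closes — contains both d and ¬d.
              branch 2.1.1.2 (add ¬¬d, ¬d):
                × closes — contains both d and ¬d.
          branch 2.1.2 (add d):
            (¬d ↔ d): β-rule — branch into ¬d, d  //  ¬¬d, ¬d.
              branch 2.1.2.1 (add ¬d, d):
                × closes — contains both d and ¬d.
              branch 2.1.2.2 (add ¬¬d, ¬d):
                × closes — contains both d and ¬d.
      branch 2.2 (add ¬(a ∨ (b ∧ ¬c))):
        ¬(a ∨ (b ∧ ¬c)): α-rule — add ¬a, ¬(b ∧ ¬c).
        ¬(b ∧ ¬c): β-rule — branch into ¬b  //  ¬¬c.
          branch 2.2.1 (add ¬b):
            ○ open, literals {a=0, b=0}.
          branch 2.2.2 (add ¬¬c):
            ○ open, literals {a=0, c=1}.
5 branches closed, 2 open.
An open branch gives a satisfying assignment: a=0, b=0.

Satisfiable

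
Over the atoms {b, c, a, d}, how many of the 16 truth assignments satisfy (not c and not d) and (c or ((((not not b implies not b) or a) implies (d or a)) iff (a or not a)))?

3

Initial set: {((not c and not d) and (c or ((((not not b implies not b) or a) implies (d or a)) iff (a or not a))))}.
((not c and not d) and (c or ((((not not b implies not b) or a) implies (d or a)) iff (a or not a)))): α-rule — add (not c and not d), (c or ((((not not b implies not b) or a) implies (d or a)) iff (a or not a))).
(not c and not d): α-rule — add not c, not d.
(c or ((((not not b implies not b) or a) implies (d or a)) iff (a or not a))): β-rule — branch into c  //  ((((not not b implies not b) or a) implies (d or a)) iff (a or not a)).
  branch 1 (add c):
    × closes — contains both c and not c.
  branch 2 (add ((((not not b implies not b) or a) implies (d or a)) iff (a or not a))):
    ((((not not b implies not b) or a) implies (d or a)) iff (a or not a)): β-rule — branch into (((not not b implies not b) or a) implies (d or a)), (a or not a)  //  not (((not not b implies not b) or a) implies (d or a)), not (a or not a).
      branch 2.1 (add (((not not b implies not b) or a) implies (d or a)), (a or not a)):
        (((not not b implies not b) or a) implies (d or a)): β-rule — branch into not ((not not b implies not b) or a)  //  (d or a).
          branch 2.1.1 (add not ((not not b implies not b) or a)):
            not ((not not b implies not b) or a): α-rule — add not (not not b implies not b), not a.
            not (not not b implies not b): α-rule — add not not b, not not b.
            not not b: drop double negation, giving b.
            (a or not a): β-rule — branch into a  //  not a.
              branch 2.1.1.1 (add a):
                × closes — contains both a and not a.
              branch 2.1.1.2 (add not a):
                ○ open, literals {a=F, b=T, c=F, d=F}.
          branch 2.1.2 (add (d or a)):
            (a or not a): β-rule — branch into a  //  not a.
              branch 2.1.2.1 (add a):
                (d or a): β-rule — branch into d  //  a.
                  branch 2.1.2.1.1 (add d):
                    × closes — contains both d and not d.
                  branch 2.1.2.1.2 (add a):
                    ○ open, literals {a=T, c=F, d=F}.
              branch 2.1.2.2 (add not a):
                (d or a): β-rule — branch into d  //  a.
                  branch 2.1.2.2.1 (add d):
                    × closes — contains both d and not d.
                  branch 2.1.2.2.2 (add a):
                    × closes — contains both a and not a.
      branch 2.2 (add not (((not not b implies not b) or a) implies (d or a)), not (a or not a)):
        not (((not not b implies not b) or a) implies (d or a)): α-rule — add ((not not b implies not b) or a), not (d or a).
        not (a or not a): α-rule — add not a, not not a.
        × closes — contains both a and not a.
6 branches closed, 2 open.
Each open branch fixes some atoms; the unmentioned ones are free. Counting distinct full assignments: branch {a=F, b=T, c=F, d=F} (none free) contributes 1 new; branch {a=T, c=F, d=F} (b) contributes 2 new. Total: 3.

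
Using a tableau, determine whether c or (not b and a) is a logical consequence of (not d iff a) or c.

No

Initial set: {((not d iff a) or c); not (c or (not b and a))}.
not (c or (not b and a)): α-rule — add not c, not (not b and a).
((not d iff a) or c): β-rule — branch into (not d iff a)  //  c.
  branch 1 (add (not d iff a)):
    not (not b and a): β-rule — branch into not not b  //  not a.
      branch 1.1 (add not not b):
        (not d iff a): β-rule — branch into not d, a  //  not not d, not a.
          branch 1.1.1 (add not d, a):
            ○ open, literals {a=T, b=T, c=F, d=F}.
          branch 1.1.2 (add not not d, not a):
            ○ open, literals {a=F, b=T, c=F, d=T}.
      branch 1.2 (add not a):
        (not d iff a): β-rule — branch into not d, a  //  not not d, not a.
          branch 1.2.1 (add not d, a):
            × closes — contains both a and not a.
          branch 1.2.2 (add not not d, not a):
            ○ open, literals {a=F, c=F, d=T}.
  branch 2 (add c):
    × closes — contains both c and not c.
2 branches closed, 3 open.
An open branch gives a countermodel: a=T, b=T, c=F, d=F (unmentioned atoms arbitrary); the premises hold there but the conclusion fails.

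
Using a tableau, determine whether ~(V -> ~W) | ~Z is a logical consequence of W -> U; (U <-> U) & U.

Initial set: {(W -> U); ((U <-> U) & U); ~(~(V -> ~W) | ~Z)}.
((U <-> U) & U): α-rule — add (U <-> U), U.
~(~(V -> ~W) | ~Z): α-rule — add ~~(V -> ~W), ~~Z.
(W -> U): β-rule — branch into ~W  //  U.
  branch 1 (add ~W):
    (U <-> U): β-rule — branch into U, U  //  ~U, ~U.
      branch 1.1 (add U, U):
        ~~(V -> ~W): β-rule — branch into ~V  //  ~W.
          branch 1.1.1 (add ~V):
            ○ open, literals {U=1, V=0, W=0, Z=1}.
          branch 1.1.2 (add ~W):
            ○ open, literals {U=1, W=0, Z=1}.
      branch 1.2 (add ~U, ~U):
        × closes — contains both U and ~U.
  branch 2 (add U):
    (U <-> U): β-rule — branch into U, U  //  ~U, ~U.
      branch 2.1 (add U, U):
        ~~(V -> ~W): β-rule — branch into ~V  //  ~W.
          branch 2.1.1 (add ~V):
            ○ open, literals {U=1, V=0, Z=1}.
          branch 2.1.2 (add ~W):
            ○ open, literals {U=1, W=0, Z=1}.
      branch 2.2 (add ~U, ~U):
        × closes — contains both U and ~U.
2 branches closed, 4 open.
An open branch gives a countermodel: U=1, V=0, W=0, Z=1 (unmentioned atoms arbitrary); the premises hold there but the conclusion fails.

No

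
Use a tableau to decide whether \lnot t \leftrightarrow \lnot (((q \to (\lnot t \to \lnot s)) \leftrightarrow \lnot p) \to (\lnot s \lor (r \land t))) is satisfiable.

Initial set: {(\lnot t \leftrightarrow \lnot (((q \to (\lnot t \to \lnot s)) \leftrightarrow \lnot p) \to (\lnot s \lor (r \land t))))}.
(\lnot t \leftrightarrow \lnot (((q \to (\lnot t \to \lnot s)) \leftrightarrow \lnot p) \to (\lnot s \lor (r \land t)))): β-rule — branch into \lnot t, \lnot (((q \to (\lnot t \to \lnot s)) \leftrightarrow \lnot p) \to (\lnot s \lor (r \land t)))  //  \lnot \lnot t, \lnot \lnot (((q \to (\lnot t \to \lnot s)) \leftrightarrow \lnot p) \to (\lnot s \lor (r \land t))).
  branch 1 (add \lnot t, \lnot (((q \to (\lnot t \to \lnot s)) \leftrightarrow \lnot p) \to (\lnot s \lor (r \land t)))):
    \lnot (((q \to (\lnot t \to \lnot s)) \leftrightarrow \lnot p) \to (\lnot s \lor (r \land t))): α-rule — add ((q \to (\lnot t \to \lnot s)) \leftrightarrow \lnot p), \lnot (\lnot s \lor (r \land t)).
    \lnot (\lnot s \lor (r \land t)): α-rule — add \lnot \lnot s, \lnot (r \land t).
    ((q \to (\lnot t \to \lnot s)) \leftrightarrow \lnot p): β-rule — branch into (q \to (\lnot t \to \lnot s)), \lnot p  //  \lnot (q \to (\lnot t \to \lnot s)), \lnot \lnot p.
      branch 1.1 (add (q \to (\lnot t \to \lnot s)), \lnot p):
        \lnot (r \land t): β-rule — branch into \lnot r  //  \lnot t.
          branch 1.1.1 (add \lnot r):
            (q \to (\lnot t \to \lnot s)): β-rule — branch into \lnot q  //  (\lnot t \to \lnot s).
              branch 1.1.1.1 (add \lnot q):
                ○ open, literals {p=0, q=0, r=0, s=1, t=0}.
              branch 1.1.1.2 (add (\lnot t \to \lnot s)):
                (\lnot t \to \lnot s): β-rule — branch into \lnot \lnot t  //  \lnot s.
                  branch 1.1.1.2.1 (add \lnot \lnot t):
                    × closes — contains both t and \lnot t.
                  branch 1.1.1.2.2 (add \lnot s):
                    × closes — contains both s and \lnot s.
          branch 1.1.2 (add \lnot t):
            (q \to (\lnot t \to \lnot s)): β-rule — branch into \lnot q  //  (\lnot t \to \lnot s).
              branch 1.1.2.1 (add \lnot q):
                ○ open, literals {p=0, q=0, s=1, t=0}.
              branch 1.1.2.2 (add (\lnot t \to \lnot s)):
                (\lnot t \to \lnot s): β-rule — branch into \lnot \lnot t  //  \lnot s.
                  branch 1.1.2.2.1 (add \lnot \lnot t):
                    × closes — contains both t and \lnot t.
                  branch 1.1.2.2.2 (add \lnot s):
                    × closes — contains both s and \lnot s.
      branch 1.2 (add \lnot (q \to (\lnot t \to \lnot s)), \lnot \lnot p):
        \lnot (q \to (\lnot t \to \lnot s)): α-rule — add q, \lnot (\lnot t \to \lnot s).
        \lnot (\lnot t \to \lnot s): α-rule — add \lnot t, \lnot \lnot s.
        \lnot (r \land t): β-rule — branch into \lnot r  //  \lnot t.
          branch 1.2.1 (add \lnot r):
            ○ open, literals {p=1, q=1, r=0, s=1, t=0}.
          branch 1.2.2 (add \lnot t):
            ○ open, literals {p=1, q=1, s=1, t=0}.
  branch 2 (add \lnot \lnot t, \lnot \lnot (((q \to (\lnot t \to \lnot s)) \leftrightarrow \lnot p) \to (\lnot s \lor (r \land t)))):
    \lnot \lnot (((q \to (\lnot t \to \lnot s)) \leftrightarrow \lnot p) \to (\lnot s \lor (r \land t))): β-rule — branch into \lnot ((q \to (\lnot t \to \lnot s)) \leftrightarrow \lnot p)  //  (\lnot s \lor (r \land t)).
      branch 2.1 (add \lnot ((q \to (\lnot t \to \lnot s)) \leftrightarrow \lnot p)):
        \lnot ((q \to (\lnot t \to \lnot s)) \leftrightarrow \lnot p): β-rule — branch into (q \to (\lnot t \to \lnot s)), \lnot \lnot p  //  \lnot (q \to (\lnot t \to \lnot s)), \lnot p.
          branch 2.1.1 (add (q \to (\lnot t \to \lnot s)), \lnot \lnot p):
            (q \to (\lnot t \to \lnot s)): β-rule — branch into \lnot q  //  (\lnot t \to \lnot s).
              branch 2.1.1.1 (add \lnot q):
                ○ open, literals {p=1, q=0, t=1}.
              branch 2.1.1.2 (add (\lnot t \to \lnot s)):
                (\lnot t \to \lnot s): β-rule — branch into \lnot \lnot t  //  \lnot s.
                  branch 2.1.1.2.1 (add \lnot \lnot t):
                    ○ open, literals {p=1, t=1}.
                  branch 2.1.1.2.2 (add \lnot s):
                    ○ open, literals {p=1, s=0, t=1}.
          branch 2.1.2 (add \lnot (q \to (\lnot t \to \lnot s)), \lnot p):
            \lnot (q \to (\lnot t \to \lnot s)): α-rule — add q, \lnot (\lnot t \to \lnot s).
            \lnot (\lnot t \to \lnot s): α-rule — add \lnot t, \lnot \lnot s.
            × closes — contains both t and \lnot t.
      branch 2.2 (add (\lnot s \lor (r \land t))):
        (\lnot s \lor (r \land t)): β-rule — branch into \lnot s  //  (r \land t).
          branch 2.2.1 (add \lnot s):
            ○ open, literals {s=0, t=1}.
          branch 2.2.2 (add (r \land t)):
            (r \land t): α-rule — add r, t.
            ○ open, literals {r=1, t=1}.
5 branches closed, 9 open.
An open branch gives a satisfying assignment: p=0, q=0, r=0, s=1, t=0.

Satisfiable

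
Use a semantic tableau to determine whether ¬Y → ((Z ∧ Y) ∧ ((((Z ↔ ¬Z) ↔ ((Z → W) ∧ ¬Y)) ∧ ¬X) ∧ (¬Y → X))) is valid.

Assume the negation and expand:
Initial set: {F (¬Y → ((Z ∧ Y) ∧ ((((Z ↔ ¬Z) ↔ ((Z → W) ∧ ¬Y)) ∧ ¬X) ∧ (¬Y → X))))}.
F (¬Y → ((Z ∧ Y) ∧ ((((Z ↔ ¬Z) ↔ ((Z → W) ∧ ¬Y)) ∧ ¬X) ∧ (¬Y → X)))): α-rule — add T ¬Y, F ((Z ∧ Y) ∧ ((((Z ↔ ¬Z) ↔ ((Z → W) ∧ ¬Y)) ∧ ¬X) ∧ (¬Y → X))).
F ((Z ∧ Y) ∧ ((((Z ↔ ¬Z) ↔ ((Z → W) ∧ ¬Y)) ∧ ¬X) ∧ (¬Y → X))): β-rule — branch into F (Z ∧ Y)  //  F ((((Z ↔ ¬Z) ↔ ((Z → W) ∧ ¬Y)) ∧ ¬X) ∧ (¬Y → X)).
  branch 1 (add F (Z ∧ Y)):
    F (Z ∧ Y): β-rule — branch into F Z  //  F Y.
      branch 1.1 (add F Z):
        ○ open, literals {Y=false, Z=false}.
      branch 1.2 (add F Y):
        ○ open, literals {Y=false}.
  branch 2 (add F ((((Z ↔ ¬Z) ↔ ((Z → W) ∧ ¬Y)) ∧ ¬X) ∧ (¬Y → X))):
    F ((((Z ↔ ¬Z) ↔ ((Z → W) ∧ ¬Y)) ∧ ¬X) ∧ (¬Y → X)): β-rule — branch into F (((Z ↔ ¬Z) ↔ ((Z → W) ∧ ¬Y)) ∧ ¬X)  //  F (¬Y → X).
      branch 2.1 (add F (((Z ↔ ¬Z) ↔ ((Z → W) ∧ ¬Y)) ∧ ¬X)):
        F (((Z ↔ ¬Z) ↔ ((Z → W) ∧ ¬Y)) ∧ ¬X): β-rule — branch into F ((Z ↔ ¬Z) ↔ ((Z → W) ∧ ¬Y))  //  F ¬X.
          branch 2.1.1 (add F ((Z ↔ ¬Z) ↔ ((Z → W) ∧ ¬Y))):
            F ((Z ↔ ¬Z) ↔ ((Z → W) ∧ ¬Y)): β-rule — branch into T (Z ↔ ¬Z), F ((Z → W) ∧ ¬Y)  //  F (Z ↔ ¬Z), T ((Z → W) ∧ ¬Y).
              branch 2.1.1.1 (add T (Z ↔ ¬Z), F ((Z → W) ∧ ¬Y)):
                T (Z ↔ ¬Z): β-rule — branch into T Z, T ¬Z  //  F Z, F ¬Z.
                  branch 2.1.1.1.1 (add T Z, T ¬Z):
                    × closes — contains both Z and ¬Z.
                  branch 2.1.1.1.2 (add F Z, F ¬Z):
                    × closes — contains both Z and ¬Z.
              branch 2.1.1.2 (add F (Z ↔ ¬Z), T ((Z → W) ∧ ¬Y)):
                T ((Z → W) ∧ ¬Y): α-rule — add T (Z → W), T ¬Y.
                F (Z ↔ ¬Z): β-rule — branch into T Z, F ¬Z  //  F Z, T ¬Z.
                  branch 2.1.1.2.1 (add T Z, F ¬Z):
                    T (Z → W): β-rule — branch into F Z  //  T W.
                      branch 2.1.1.2.1.1 (add F Z):
                        × closes — contains both Z and ¬Z.
                      branch 2.1.1.2.1.2 (add T W):
                        ○ open, literals {W=true, Y=false, Z=true}.
                  branch 2.1.1.2.2 (add F Z, T ¬Z):
                    T (Z → W): β-rule — branch into F Z  //  T W.
                      branch 2.1.1.2.2.1 (add F Z):
                        ○ open, literals {Y=false, Z=false}.
                      branch 2.1.1.2.2.2 (add T W):
                        ○ open, literals {W=true, Y=false, Z=false}.
          branch 2.1.2 (add F ¬X):
            ○ open, literals {X=true, Y=false}.
      branch 2.2 (add F (¬Y → X)):
        F (¬Y → X): α-rule — add T ¬Y, F X.
        ○ open, literals {X=false, Y=false}.
3 branches closed, 7 open.
An open branch gives a countermodel: Y=false, Z=false (unmentioned atoms arbitrary); under it the original formula is false.

Not valid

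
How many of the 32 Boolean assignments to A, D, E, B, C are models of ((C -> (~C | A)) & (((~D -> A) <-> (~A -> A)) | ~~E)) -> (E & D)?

Initial set: {(((C -> (~C | A)) & (((~D -> A) <-> (~A -> A)) | ~~E)) -> (E & D))}.
(((C -> (~C | A)) & (((~D -> A) <-> (~A -> A)) | ~~E)) -> (E & D)): β-rule — branch into ~((C -> (~C | A)) & (((~D -> A) <-> (~A -> A)) | ~~E))  //  (E & D).
  branch 1 (add ~((C -> (~C | A)) & (((~D -> A) <-> (~A -> A)) | ~~E))):
    ~((C -> (~C | A)) & (((~D -> A) <-> (~A -> A)) | ~~E)): β-rule — branch into ~(C -> (~C | A))  //  ~(((~D -> A) <-> (~A -> A)) | ~~E).
      branch 1.1 (add ~(C -> (~C | A))):
        ~(C -> (~C | A)): α-rule — add C, ~(~C | A).
        ~(~C | A): α-rule — add ~~C, ~A.
        ○ open, literals {A=0, C=1}.
      branch 1.2 (add ~(((~D -> A) <-> (~A -> A)) | ~~E)):
        ~(((~D -> A) <-> (~A -> A)) | ~~E): α-rule — add ~((~D -> A) <-> (~A -> A)), ~~~E.
        ~~~E: drop double negation, giving ~E.
        ~((~D -> A) <-> (~A -> A)): β-rule — branch into (~D -> A), ~(~A -> A)  //  ~(~D -> A), (~A -> A).
          branch 1.2.1 (add (~D -> A), ~(~A -> A)):
            ~(~A -> A): α-rule — add ~A, ~A.
            (~D -> A): β-rule — branch into ~~D  //  A.
              branch 1.2.1.1 (add ~~D):
                ○ open, literals {A=0, D=1, E=0}.
              branch 1.2.1.2 (add A):
                × closes — contains both A and ~A.
          branch 1.2.2 (add ~(~D -> A), (~A -> A)):
            ~(~D -> A): α-rule — add ~D, ~A.
            (~A -> A): β-rule — branch into ~~A  //  A.
              branch 1.2.2.1 (add ~~A):
                × closes — contains both A and ~A.
              branch 1.2.2.2 (add A):
                × closes — contains both A and ~A.
  branch 2 (add (E & D)):
    (E & D): α-rule — add E, D.
    ○ open, literals {D=1, E=1}.
3 branches closed, 3 open.
Each open branch fixes some atoms; the unmentioned ones are free. Counting distinct full assignments: branch {A=0, C=1} (D, E, B) contributes 8 new; branch {A=0, D=1, E=0} (B, C) contributes 2 new; branch {D=1, E=1} (A, B, C) contributes 6 new. Total: 16.

16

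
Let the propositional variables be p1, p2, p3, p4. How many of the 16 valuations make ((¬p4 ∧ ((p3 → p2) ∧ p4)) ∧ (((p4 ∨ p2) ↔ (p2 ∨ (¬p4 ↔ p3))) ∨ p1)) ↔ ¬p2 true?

8

Initial set: {(((¬p4 ∧ ((p3 → p2) ∧ p4)) ∧ (((p4 ∨ p2) ↔ (p2 ∨ (¬p4 ↔ p3))) ∨ p1)) ↔ ¬p2)}.
(((¬p4 ∧ ((p3 → p2) ∧ p4)) ∧ (((p4 ∨ p2) ↔ (p2 ∨ (¬p4 ↔ p3))) ∨ p1)) ↔ ¬p2): β-rule — branch into ((¬p4 ∧ ((p3 → p2) ∧ p4)) ∧ (((p4 ∨ p2) ↔ (p2 ∨ (¬p4 ↔ p3))) ∨ p1)), ¬p2  //  ¬((¬p4 ∧ ((p3 → p2) ∧ p4)) ∧ (((p4 ∨ p2) ↔ (p2 ∨ (¬p4 ↔ p3))) ∨ p1)), ¬¬p2.
  branch 1 (add ((¬p4 ∧ ((p3 → p2) ∧ p4)) ∧ (((p4 ∨ p2) ↔ (p2 ∨ (¬p4 ↔ p3))) ∨ p1)), ¬p2):
    ((¬p4 ∧ ((p3 → p2) ∧ p4)) ∧ (((p4 ∨ p2) ↔ (p2 ∨ (¬p4 ↔ p3))) ∨ p1)): α-rule — add (¬p4 ∧ ((p3 → p2) ∧ p4)), (((p4 ∨ p2) ↔ (p2 ∨ (¬p4 ↔ p3))) ∨ p1).
    (¬p4 ∧ ((p3 → p2) ∧ p4)): α-rule — add ¬p4, ((p3 → p2) ∧ p4).
    ((p3 → p2) ∧ p4): α-rule — add (p3 → p2), p4.
    × closes — contains both p4 and ¬p4.
  branch 2 (add ¬((¬p4 ∧ ((p3 → p2) ∧ p4)) ∧ (((p4 ∨ p2) ↔ (p2 ∨ (¬p4 ↔ p3))) ∨ p1)), ¬¬p2):
    ¬((¬p4 ∧ ((p3 → p2) ∧ p4)) ∧ (((p4 ∨ p2) ↔ (p2 ∨ (¬p4 ↔ p3))) ∨ p1)): β-rule — branch into ¬(¬p4 ∧ ((p3 → p2) ∧ p4))  //  ¬(((p4 ∨ p2) ↔ (p2 ∨ (¬p4 ↔ p3))) ∨ p1).
      branch 2.1 (add ¬(¬p4 ∧ ((p3 → p2) ∧ p4))):
        ¬(¬p4 ∧ ((p3 → p2) ∧ p4)): β-rule — branch into ¬¬p4  //  ¬((p3 → p2) ∧ p4).
          branch 2.1.1 (add ¬¬p4):
            ○ open, literals {p2=1, p4=1}.
          branch 2.1.2 (add ¬((p3 → p2) ∧ p4)):
            ¬((p3 → p2) ∧ p4): β-rule — branch into ¬(p3 → p2)  //  ¬p4.
              branch 2.1.2.1 (add ¬(p3 → p2)):
                ¬(p3 → p2): α-rule — add p3, ¬p2.
                × closes — contains both p2 and ¬p2.
              branch 2.1.2.2 (add ¬p4):
                ○ open, literals {p2=1, p4=0}.
      branch 2.2 (add ¬(((p4 ∨ p2) ↔ (p2 ∨ (¬p4 ↔ p3))) ∨ p1)):
        ¬(((p4 ∨ p2) ↔ (p2 ∨ (¬p4 ↔ p3))) ∨ p1): α-rule — add ¬((p4 ∨ p2) ↔ (p2 ∨ (¬p4 ↔ p3))), ¬p1.
        ¬((p4 ∨ p2) ↔ (p2 ∨ (¬p4 ↔ p3))): β-rule — branch into (p4 ∨ p2), ¬(p2 ∨ (¬p4 ↔ p3))  //  ¬(p4 ∨ p2), (p2 ∨ (¬p4 ↔ p3)).
          branch 2.2.1 (add (p4 ∨ p2), ¬(p2 ∨ (¬p4 ↔ p3))):
            ¬(p2 ∨ (¬p4 ↔ p3)): α-rule — add ¬p2, ¬(¬p4 ↔ p3).
            × closes — contains both p2 and ¬p2.
          branch 2.2.2 (add ¬(p4 ∨ p2), (p2 ∨ (¬p4 ↔ p3))):
            ¬(p4 ∨ p2): α-rule — add ¬p4, ¬p2.
            × closes — contains both p2 and ¬p2.
4 branches closed, 2 open.
Each open branch fixes some atoms; the unmentioned ones are free. Counting distinct full assignments: branch {p2=1, p4=1} (p1, p3) contributes 4 new; branch {p2=1, p4=0} (p1, p3) contributes 4 new. Total: 8.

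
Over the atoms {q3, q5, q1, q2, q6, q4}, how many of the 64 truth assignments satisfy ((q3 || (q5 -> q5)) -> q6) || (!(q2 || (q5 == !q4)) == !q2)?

Initial set: {(((q3 || (q5 -> q5)) -> q6) || (!(q2 || (q5 == !q4)) == !q2))}.
(((q3 || (q5 -> q5)) -> q6) || (!(q2 || (q5 == !q4)) == !q2)): β-rule — branch into ((q3 || (q5 -> q5)) -> q6)  //  (!(q2 || (q5 == !q4)) == !q2).
  branch 1 (add ((q3 || (q5 -> q5)) -> q6)):
    ((q3 || (q5 -> q5)) -> q6): β-rule — branch into !(q3 || (q5 -> q5))  //  q6.
      branch 1.1 (add !(q3 || (q5 -> q5))):
        !(q3 || (q5 -> q5)): α-rule — add !q3, !(q5 -> q5).
        !(q5 -> q5): α-rule — add q5, !q5.
        × closes — contains both q5 and !q5.
      branch 1.2 (add q6):
        ○ open, literals {q6=T}.
  branch 2 (add (!(q2 || (q5 == !q4)) == !q2)):
    (!(q2 || (q5 == !q4)) == !q2): β-rule — branch into !(q2 || (q5 == !q4)), !q2  //  !!(q2 || (q5 == !q4)), !!q2.
      branch 2.1 (add !(q2 || (q5 == !q4)), !q2):
        !(q2 || (q5 == !q4)): α-rule — add !q2, !(q5 == !q4).
        !(q5 == !q4): β-rule — branch into q5, !!q4  //  !q5, !q4.
          branch 2.1.1 (add q5, !!q4):
            ○ open, literals {q2=F, q4=T, q5=T}.
          branch 2.1.2 (add !q5, !q4):
            ○ open, literals {q2=F, q4=F, q5=F}.
      branch 2.2 (add !!(q2 || (q5 == !q4)), !!q2):
        !!(q2 || (q5 == !q4)): β-rule — branch into q2  //  (q5 == !q4).
          branch 2.2.1 (add q2):
            ○ open, literals {q2=T}.
          branch 2.2.2 (add (q5 == !q4)):
            (q5 == !q4): β-rule — branch into q5, !q4  //  !q5, !!q4.
              branch 2.2.2.1 (add q5, !q4):
                ○ open, literals {q2=T, q4=F, q5=T}.
              branch 2.2.2.2 (add !q5, !!q4):
                ○ open, literals {q2=T, q4=T, q5=F}.
1 branch closed, 6 open.
Each open branch fixes some atoms; the unmentioned ones are free. Counting distinct full assignments: branch {q6=T} (q3, q5, q1, q2, q4) contributes 32 new; branch {q2=F, q4=T, q5=T} (q3, q1, q6) contributes 4 new; branch {q2=F, q4=F, q5=F} (q3, q1, q6) contributes 4 new; branch {q2=T} (q3, q5, q1, q6, q4) contributes 16 new; branch {q2=T, q4=F, q5=T} (q3, q1, q6) contributes 0 new; branch {q2=T, q4=T, q5=F} (q3, q1, q6) contributes 0 new. Total: 56.

56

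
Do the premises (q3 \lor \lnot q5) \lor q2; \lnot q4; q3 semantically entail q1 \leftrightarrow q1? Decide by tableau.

Initial set: {((q3 \lor \lnot q5) \lor q2); \lnot q4; q3; \lnot (q1 \leftrightarrow q1)}.
((q3 \lor \lnot q5) \lor q2): β-rule — branch into (q3 \lor \lnot q5)  //  q2.
  branch 1 (add (q3 \lor \lnot q5)):
    \lnot (q1 \leftrightarrow q1): β-rule — branch into q1, \lnot q1  //  \lnot q1, q1.
      branch 1.1 (add q1, \lnot q1):
        × closes — contains both q1 and \lnot q1.
      branch 1.2 (add \lnot q1, q1):
        × closes — contains both q1 and \lnot q1.
  branch 2 (add q2):
    \lnot (q1 \leftrightarrow q1): β-rule — branch into q1, \lnot q1  //  \lnot q1, q1.
      branch 2.1 (add q1, \lnot q1):
        × closes — contains both q1 and \lnot q1.
      branch 2.2 (add \lnot q1, q1):
        × closes — contains both q1 and \lnot q1.
All 4 branches close.
Every branch closed, so the premises entail the conclusion.

Yes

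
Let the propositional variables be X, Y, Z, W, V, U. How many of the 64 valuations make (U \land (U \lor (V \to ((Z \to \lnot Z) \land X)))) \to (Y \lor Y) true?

48

Initial set: {((U \land (U \lor (V \to ((Z \to \lnot Z) \land X)))) \to (Y \lor Y))}.
((U \land (U \lor (V \to ((Z \to \lnot Z) \land X)))) \to (Y \lor Y)): β-rule — branch into \lnot (U \land (U \lor (V \to ((Z \to \lnot Z) \land X))))  //  (Y \lor Y).
  branch 1 (add \lnot (U \land (U \lor (V \to ((Z \to \lnot Z) \land X))))):
    \lnot (U \land (U \lor (V \to ((Z \to \lnot Z) \land X)))): β-rule — branch into \lnot U  //  \lnot (U \lor (V \to ((Z \to \lnot Z) \land X))).
      branch 1.1 (add \lnot U):
        ○ open, literals {U=0}.
      branch 1.2 (add \lnot (U \lor (V \to ((Z \to \lnot Z) \land X)))):
        \lnot (U \lor (V \to ((Z \to \lnot Z) \land X))): α-rule — add \lnot U, \lnot (V \to ((Z \to \lnot Z) \land X)).
        \lnot (V \to ((Z \to \lnot Z) \land X)): α-rule — add V, \lnot ((Z \to \lnot Z) \land X).
        \lnot ((Z \to \lnot Z) \land X): β-rule — branch into \lnot (Z \to \lnot Z)  //  \lnot X.
          branch 1.2.1 (add \lnot (Z \to \lnot Z)):
            \lnot (Z \to \lnot Z): α-rule — add Z, \lnot \lnot Z.
            ○ open, literals {U=0, V=1, Z=1}.
          branch 1.2.2 (add \lnot X):
            ○ open, literals {U=0, V=1, X=0}.
  branch 2 (add (Y \lor Y)):
    (Y \lor Y): β-rule — branch into Y  //  Y.
      branch 2.1 (add Y):
        ○ open, literals {Y=1}.
      branch 2.2 (add Y):
        ○ open, literals {Y=1}.
0 branches closed, 5 open.
Each open branch fixes some atoms; the unmentioned ones are free. Counting distinct full assignments: branch {U=0} (X, Y, Z, W, V) contributes 32 new; branch {U=0, V=1, Z=1} (X, Y, W) contributes 0 new; branch {U=0, V=1, X=0} (Y, Z, W) contributes 0 new; branch {Y=1} (X, Z, W, V, U) contributes 16 new; branch {Y=1} (X, Z, W, V, U) contributes 0 new. Total: 48.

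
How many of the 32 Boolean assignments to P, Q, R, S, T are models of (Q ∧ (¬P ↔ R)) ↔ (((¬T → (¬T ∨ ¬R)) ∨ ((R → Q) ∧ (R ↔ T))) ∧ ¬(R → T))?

20

Initial set: {T ((Q ∧ (¬P ↔ R)) ↔ (((¬T → (¬T ∨ ¬R)) ∨ ((R → Q) ∧ (R ↔ T))) ∧ ¬(R → T)))}.
T ((Q ∧ (¬P ↔ R)) ↔ (((¬T → (¬T ∨ ¬R)) ∨ ((R → Q) ∧ (R ↔ T))) ∧ ¬(R → T))): β-rule — branch into T (Q ∧ (¬P ↔ R)), T (((¬T → (¬T ∨ ¬R)) ∨ ((R → Q) ∧ (R ↔ T))) ∧ ¬(R → T))  //  F (Q ∧ (¬P ↔ R)), F (((¬T → (¬T ∨ ¬R)) ∨ ((R → Q) ∧ (R ↔ T))) ∧ ¬(R → T)).
  branch 1 (add T (Q ∧ (¬P ↔ R)), T (((¬T → (¬T ∨ ¬R)) ∨ ((R → Q) ∧ (R ↔ T))) ∧ ¬(R → T))):
    T (Q ∧ (¬P ↔ R)): α-rule — add T Q, T (¬P ↔ R).
    T (((¬T → (¬T ∨ ¬R)) ∨ ((R → Q) ∧ (R ↔ T))) ∧ ¬(R → T)): α-rule — add T ((¬T → (¬T ∨ ¬R)) ∨ ((R → Q) ∧ (R ↔ T))), T ¬(R → T).
    T ¬(R → T): α-rule — add T R, F T.
    T (¬P ↔ R): β-rule — branch into T ¬P, T R  //  F ¬P, F R.
      branch 1.1 (add T ¬P, T R):
        T ((¬T → (¬T ∨ ¬R)) ∨ ((R → Q) ∧ (R ↔ T))): β-rule — branch into T (¬T → (¬T ∨ ¬R))  //  T ((R → Q) ∧ (R ↔ T)).
          branch 1.1.1 (add T (¬T → (¬T ∨ ¬R))):
            T (¬T → (¬T ∨ ¬R)): β-rule — branch into F ¬T  //  T (¬T ∨ ¬R).
              branch 1.1.1.1 (add F ¬T):
                × closes — contains both T and ¬T.
              branch 1.1.1.2 (add T (¬T ∨ ¬R)):
                T (¬T ∨ ¬R): β-rule — branch into T ¬T  //  T ¬R.
                  branch 1.1.1.2.1 (add T ¬T):
                    ○ open, literals {P=false, Q=true, R=true, T=false}.
                  branch 1.1.1.2.2 (add T ¬R):
                    × closes — contains both R and ¬R.
          branch 1.1.2 (add T ((R → Q) ∧ (R ↔ T))):
            T ((R → Q) ∧ (R ↔ T)): α-rule — add T (R → Q), T (R ↔ T).
            T (R → Q): β-rule — branch into F R  //  T Q.
              branch 1.1.2.1 (add F R):
                × closes — contains both R and ¬R.
              branch 1.1.2.2 (add T Q):
                T (R ↔ T): β-rule — branch into T R, T T  //  F R, F T.
                  branch 1.1.2.2.1 (add T R, T T):
                    × closes — contains both T and ¬T.
                  branch 1.1.2.2.2 (add F R, F T):
                    × closes — contains both R and ¬R.
      branch 1.2 (add F ¬P, F R):
        × closes — contains both R and ¬R.
  branch 2 (add F (Q ∧ (¬P ↔ R)), F (((¬T → (¬T ∨ ¬R)) ∨ ((R → Q) ∧ (R ↔ T))) ∧ ¬(R → T))):
    F (Q ∧ (¬P ↔ R)): β-rule — branch into F Q  //  F (¬P ↔ R).
      branch 2.1 (add F Q):
        F (((¬T → (¬T ∨ ¬R)) ∨ ((R → Q) ∧ (R ↔ T))) ∧ ¬(R → T)): β-rule — branch into F ((¬T → (¬T ∨ ¬R)) ∨ ((R → Q) ∧ (R ↔ T)))  //  F ¬(R → T).
          branch 2.1.1 (add F ((¬T → (¬T ∨ ¬R)) ∨ ((R → Q) ∧ (R ↔ T)))):
            F ((¬T → (¬T ∨ ¬R)) ∨ ((R → Q) ∧ (R ↔ T))): α-rule — add F (¬T → (¬T ∨ ¬R)), F ((R → Q) ∧ (R ↔ T)).
            F (¬T → (¬T ∨ ¬R)): α-rule — add T ¬T, F (¬T ∨ ¬R).
            F (¬T ∨ ¬R): α-rule — add F ¬T, F ¬R.
            × closes — contains both T and ¬T.
          branch 2.1.2 (add F ¬(R → T)):
            F ¬(R → T): β-rule — branch into F R  //  T T.
              branch 2.1.2.1 (add F R):
                ○ open, literals {Q=false, R=false}.
              branch 2.1.2.2 (add T T):
                ○ open, literals {Q=false, T=true}.
      branch 2.2 (add F (¬P ↔ R)):
        F (((¬T → (¬T ∨ ¬R)) ∨ ((R → Q) ∧ (R ↔ T))) ∧ ¬(R → T)): β-rule — branch into F ((¬T → (¬T ∨ ¬R)) ∨ ((R → Q) ∧ (R ↔ T)))  //  F ¬(R → T).
          branch 2.2.1 (add F ((¬T → (¬T ∨ ¬R)) ∨ ((R → Q) ∧ (R ↔ T)))):
            F ((¬T → (¬T ∨ ¬R)) ∨ ((R → Q) ∧ (R ↔ T))): α-rule — add F (¬T → (¬T ∨ ¬R)), F ((R → Q) ∧ (R ↔ T)).
            F (¬T → (¬T ∨ ¬R)): α-rule — add T ¬T, F (¬T ∨ ¬R).
            F (¬T ∨ ¬R): α-rule — add F ¬T, F ¬R.
            × closes — contains both T and ¬T.
          branch 2.2.2 (add F ¬(R → T)):
            F (¬P ↔ R): β-rule — branch into T ¬P, F R  //  F ¬P, T R.
              branch 2.2.2.1 (add T ¬P, F R):
                F ¬(R → T): β-rule — branch into F R  //  T T.
                  branch 2.2.2.1.1 (add F R):
                    ○ open, literals {P=false, R=false}.
                  branch 2.2.2.1.2 (add T T):
                    ○ open, literals {P=false, R=false, T=true}.
              branch 2.2.2.2 (add F ¬P, T R):
                F ¬(R → T): β-rule — branch into F R  //  T T.
                  branch 2.2.2.2.1 (add F R):
                    × closes — contains both R and ¬R.
                  branch 2.2.2.2.2 (add T T):
                    ○ open, literals {P=true, R=true, T=true}.
9 branches closed, 6 open.
Each open branch fixes some atoms; the unmentioned ones are free. Counting distinct full assignments: branch {P=false, Q=true, R=true, T=false} (S) contributes 2 new; branch {Q=false, R=false} (P, S, T) contributes 8 new; branch {Q=false, T=true} (P, R, S) contributes 4 new; branch {P=false, R=false} (Q, S, T) contributes 4 new; branch {P=false, R=false, T=true} (Q, S) contributes 0 new; branch {P=true, R=true, T=true} (Q, S) contributes 2 new. Total: 20.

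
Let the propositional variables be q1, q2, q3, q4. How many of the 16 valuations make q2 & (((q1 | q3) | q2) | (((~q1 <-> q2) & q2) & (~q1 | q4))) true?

Initial set: {T (q2 & (((q1 | q3) | q2) | (((~q1 <-> q2) & q2) & (~q1 | q4))))}.
T (q2 & (((q1 | q3) | q2) | (((~q1 <-> q2) & q2) & (~q1 | q4)))): α-rule — add T q2, T (((q1 | q3) | q2) | (((~q1 <-> q2) & q2) & (~q1 | q4))).
T (((q1 | q3) | q2) | (((~q1 <-> q2) & q2) & (~q1 | q4))): β-rule — branch into T ((q1 | q3) | q2)  //  T (((~q1 <-> q2) & q2) & (~q1 | q4)).
  branch 1 (add T ((q1 | q3) | q2)):
    T ((q1 | q3) | q2): β-rule — branch into T (q1 | q3)  //  T q2.
      branch 1.1 (add T (q1 | q3)):
        T (q1 | q3): β-rule — branch into T q1  //  T q3.
          branch 1.1.1 (add T q1):
            ○ open, literals {q1=T, q2=T}.
          branch 1.1.2 (add T q3):
            ○ open, literals {q2=T, q3=T}.
      branch 1.2 (add T q2):
        ○ open, literals {q2=T}.
  branch 2 (add T (((~q1 <-> q2) & q2) & (~q1 | q4))):
    T (((~q1 <-> q2) & q2) & (~q1 | q4)): α-rule — add T ((~q1 <-> q2) & q2), T (~q1 | q4).
    T ((~q1 <-> q2) & q2): α-rule — add T (~q1 <-> q2), T q2.
    T (~q1 | q4): β-rule — branch into T ~q1  //  T q4.
      branch 2.1 (add T ~q1):
        T (~q1 <-> q2): β-rule — branch into T ~q1, T q2  //  F ~q1, F q2.
          branch 2.1.1 (add T ~q1, T q2):
            ○ open, literals {q1=F, q2=T}.
          branch 2.1.2 (add F ~q1, F q2):
            × closes — contains both q1 and ~q1.
      branch 2.2 (add T q4):
        T (~q1 <-> q2): β-rule — branch into T ~q1, T q2  //  F ~q1, F q2.
          branch 2.2.1 (add T ~q1, T q2):
            ○ open, literals {q1=F, q2=T, q4=T}.
          branch 2.2.2 (add F ~q1, F q2):
            × closes — contains both q2 and ~q2.
2 branches closed, 5 open.
Each open branch fixes some atoms; the unmentioned ones are free. Counting distinct full assignments: branch {q1=T, q2=T} (q3, q4) contributes 4 new; branch {q2=T, q3=T} (q1, q4) contributes 2 new; branch {q2=T} (q1, q3, q4) contributes 2 new; branch {q1=F, q2=T} (q3, q4) contributes 0 new; branch {q1=F, q2=T, q4=T} (q3) contributes 0 new. Total: 8.

8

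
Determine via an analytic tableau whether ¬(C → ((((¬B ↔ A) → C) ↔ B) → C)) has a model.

Initial set: {T ¬(C → ((((¬B ↔ A) → C) ↔ B) → C))}.
T ¬(C → ((((¬B ↔ A) → C) ↔ B) → C)): α-rule — add T C, F ((((¬B ↔ A) → C) ↔ B) → C).
F ((((¬B ↔ A) → C) ↔ B) → C): α-rule — add T (((¬B ↔ A) → C) ↔ B), F C.
× closes — contains both C and ¬C.
All 1 branch closes.
Every branch closed; the formula is unsatisfiable.

Unsatisfiable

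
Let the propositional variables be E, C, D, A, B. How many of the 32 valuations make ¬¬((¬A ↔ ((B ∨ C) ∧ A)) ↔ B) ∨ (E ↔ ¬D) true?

Initial set: {(¬¬((¬A ↔ ((B ∨ C) ∧ A)) ↔ B) ∨ (E ↔ ¬D))}.
(¬¬((¬A ↔ ((B ∨ C) ∧ A)) ↔ B) ∨ (E ↔ ¬D)): β-rule — branch into ¬¬((¬A ↔ ((B ∨ C) ∧ A)) ↔ B)  //  (E ↔ ¬D).
  branch 1 (add ¬¬((¬A ↔ ((B ∨ C) ∧ A)) ↔ B)):
    ¬¬((¬A ↔ ((B ∨ C) ∧ A)) ↔ B): drop double negation, giving ((¬A ↔ ((B ∨ C) ∧ A)) ↔ B).
    ((¬A ↔ ((B ∨ C) ∧ A)) ↔ B): β-rule — branch into (¬A ↔ ((B ∨ C) ∧ A)), B  //  ¬(¬A ↔ ((B ∨ C) ∧ A)), ¬B.
      branch 1.1 (add (¬A ↔ ((B ∨ C) ∧ A)), B):
        (¬A ↔ ((B ∨ C) ∧ A)): β-rule — branch into ¬A, ((B ∨ C) ∧ A)  //  ¬¬A, ¬((B ∨ C) ∧ A).
          branch 1.1.1 (add ¬A, ((B ∨ C) ∧ A)):
            ((B ∨ C) ∧ A): α-rule — add (B ∨ C), A.
            × closes — contains both A and ¬A.
          branch 1.1.2 (add ¬¬A, ¬((B ∨ C) ∧ A)):
            ¬((B ∨ C) ∧ A): β-rule — branch into ¬(B ∨ C)  //  ¬A.
              branch 1.1.2.1 (add ¬(B ∨ C)):
                ¬(B ∨ C): α-rule — add ¬B, ¬C.
                × closes — contains both B and ¬B.
              branch 1.1.2.2 (add ¬A):
                × closes — contains both A and ¬A.
      branch 1.2 (add ¬(¬A ↔ ((B ∨ C) ∧ A)), ¬B):
        ¬(¬A ↔ ((B ∨ C) ∧ A)): β-rule — branch into ¬A, ¬((B ∨ C) ∧ A)  //  ¬¬A, ((B ∨ C) ∧ A).
          branch 1.2.1 (add ¬A, ¬((B ∨ C) ∧ A)):
            ¬((B ∨ C) ∧ A): β-rule — branch into ¬(B ∨ C)  //  ¬A.
              branch 1.2.1.1 (add ¬(B ∨ C)):
                ¬(B ∨ C): α-rule — add ¬B, ¬C.
                ○ open, literals {A=false, B=false, C=false}.
              branch 1.2.1.2 (add ¬A):
                ○ open, literals {A=false, B=false}.
          branch 1.2.2 (add ¬¬A, ((B ∨ C) ∧ A)):
            ((B ∨ C) ∧ A): α-rule — add (B ∨ C), A.
            (B ∨ C): β-rule — branch into B  //  C.
              branch 1.2.2.1 (add B):
                × closes — contains both B and ¬B.
              branch 1.2.2.2 (add C):
                ○ open, literals {A=true, B=false, C=true}.
  branch 2 (add (E ↔ ¬D)):
    (E ↔ ¬D): β-rule — branch into E, ¬D  //  ¬E, ¬¬D.
      branch 2.1 (add E, ¬D):
        ○ open, literals {D=false, E=true}.
      branch 2.2 (add ¬E, ¬¬D):
        ○ open, literals {D=true, E=false}.
4 branches closed, 5 open.
Each open branch fixes some atoms; the unmentioned ones are free. Counting distinct full assignments: branch {A=false, B=false, C=false} (E, D) contributes 4 new; branch {A=false, B=false} (E, C, D) contributes 4 new; branch {A=true, B=false, C=true} (E, D) contributes 4 new; branch {D=false, E=true} (C, A, B) contributes 5 new; branch {D=true, E=false} (C, A, B) contributes 5 new. Total: 22.

22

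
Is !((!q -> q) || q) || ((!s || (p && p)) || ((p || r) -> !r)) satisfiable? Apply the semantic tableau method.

Initial set: {(!((!q -> q) || q) || ((!s || (p && p)) || ((p || r) -> !r)))}.
(!((!q -> q) || q) || ((!s || (p && p)) || ((p || r) -> !r))): β-rule — branch into !((!q -> q) || q)  //  ((!s || (p && p)) || ((p || r) -> !r)).
  branch 1 (add !((!q -> q) || q)):
    !((!q -> q) || q): α-rule — add !(!q -> q), !q.
    !(!q -> q): α-rule — add !q, !q.
    ○ open, literals {q=false}.
  branch 2 (add ((!s || (p && p)) || ((p || r) -> !r))):
    ((!s || (p && p)) || ((p || r) -> !r)): β-rule — branch into (!s || (p && p))  //  ((p || r) -> !r).
      branch 2.1 (add (!s || (p && p))):
        (!s || (p && p)): β-rule — branch into !s  //  (p && p).
          branch 2.1.1 (add !s):
            ○ open, literals {s=false}.
          branch 2.1.2 (add (p && p)):
            (p && p): α-rule — add p, p.
            ○ open, literals {p=true}.
      branch 2.2 (add ((p || r) -> !r)):
        ((p || r) -> !r): β-rule — branch into !(p || r)  //  !r.
          branch 2.2.1 (add !(p || r)):
            !(p || r): α-rule — add !p, !r.
            ○ open, literals {p=false, r=false}.
          branch 2.2.2 (add !r):
            ○ open, literals {r=false}.
0 branches closed, 5 open.
An open branch gives a satisfying assignment: q=false.

Satisfiable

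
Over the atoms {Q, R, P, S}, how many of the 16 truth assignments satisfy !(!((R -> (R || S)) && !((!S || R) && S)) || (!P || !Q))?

Initial set: {T !(!((R -> (R || S)) && !((!S || R) && S)) || (!P || !Q))}.
T !(!((R -> (R || S)) && !((!S || R) && S)) || (!P || !Q)): α-rule — add F !((R -> (R || S)) && !((!S || R) && S)), F (!P || !Q).
F !((R -> (R || S)) && !((!S || R) && S)): α-rule — add T (R -> (R || S)), T !((!S || R) && S).
F (!P || !Q): α-rule — add F !P, F !Q.
T (R -> (R || S)): β-rule — branch into F R  //  T (R || S).
  branch 1 (add F R):
    T !((!S || R) && S): β-rule — branch into F (!S || R)  //  F S.
      branch 1.1 (add F (!S || R)):
        F (!S || R): α-rule — add F !S, F R.
        ○ open, literals {P=1, Q=1, R=0, S=1}.
      branch 1.2 (add F S):
        ○ open, literals {P=1, Q=1, R=0, S=0}.
  branch 2 (add T (R || S)):
    T !((!S || R) && S): β-rule — branch into F (!S || R)  //  F S.
      branch 2.1 (add F (!S || R)):
        F (!S || R): α-rule — add F !S, F R.
        T (R || S): β-rule — branch into T R  //  T S.
          branch 2.1.1 (add T R):
            × closes — contains both R and !R.
          branch 2.1.2 (add T S):
            ○ open, literals {P=1, Q=1, R=0, S=1}.
      branch 2.2 (add F S):
        T (R || S): β-rule — branch into T R  //  T S.
          branch 2.2.1 (add T R):
            ○ open, literals {P=1, Q=1, R=1, S=0}.
          branch 2.2.2 (add T S):
            × closes — contains both S and !S.
2 branches closed, 4 open.
Each open branch fixes some atoms; the unmentioned ones are free. Counting distinct full assignments: branch {P=1, Q=1, R=0, S=1} (none free) contributes 1 new; branch {P=1, Q=1, R=0, S=0} (none free) contributes 1 new; branch {P=1, Q=1, R=0, S=1} (none free) contributes 0 new; branch {P=1, Q=1, R=1, S=0} (none free) contributes 1 new. Total: 3.

3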